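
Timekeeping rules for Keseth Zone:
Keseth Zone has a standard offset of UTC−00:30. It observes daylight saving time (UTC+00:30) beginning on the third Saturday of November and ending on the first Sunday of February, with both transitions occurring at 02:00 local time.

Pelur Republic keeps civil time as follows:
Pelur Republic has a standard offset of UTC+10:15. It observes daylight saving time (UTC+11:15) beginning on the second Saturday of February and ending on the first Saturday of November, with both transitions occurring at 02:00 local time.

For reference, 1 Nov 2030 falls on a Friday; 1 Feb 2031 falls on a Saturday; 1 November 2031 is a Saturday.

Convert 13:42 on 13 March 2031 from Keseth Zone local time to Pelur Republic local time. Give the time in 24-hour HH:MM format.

01:27

1 November 2030 is a Friday, so the first Saturday is November 2 and the third is November 16.
1 February 2031 is a Saturday, so the first Sunday is February 2.
13 March 2031 is outside the daylight-saving period (16 November 2030 – 2 February 2031), so Keseth Zone is on standard time, UTC−00:30.
13:42 Keseth Zone + 0h30m = 14:12 UTC.
1 February 2031 is a Saturday, so the first Saturday is February 1 and the second is February 8.
1 November 2031 is a Saturday, so the first Saturday is November 1.
At the standard offset (UTC+10:15), 14:12 UTC + 10h15m = 00:27 Pelur Republic standard time (rolling into the next day, 14 March 2031).
The standard-time date in Pelur Republic, 14 March 2031, lies within the daylight-saving period (8 February – 1 November), so Pelur Republic is on daylight time, UTC+11:15.
14:12 UTC + 11h15m = 01:27 Pelur Republic (rolling into the next day, 14 March 2031).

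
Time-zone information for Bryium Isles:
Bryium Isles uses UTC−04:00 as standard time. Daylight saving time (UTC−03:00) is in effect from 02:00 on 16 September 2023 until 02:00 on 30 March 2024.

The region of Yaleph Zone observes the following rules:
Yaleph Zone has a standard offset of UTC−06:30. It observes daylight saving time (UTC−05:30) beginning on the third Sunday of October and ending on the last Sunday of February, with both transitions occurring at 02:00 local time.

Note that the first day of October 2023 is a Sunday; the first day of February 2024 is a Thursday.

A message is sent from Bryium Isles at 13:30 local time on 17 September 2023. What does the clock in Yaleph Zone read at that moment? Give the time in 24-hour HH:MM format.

17 September 2023 lies within the daylight-saving period (16 September 2023 – 30 March 2024), so Bryium Isles is on daylight time, UTC−03:00.
13:30 Bryium Isles + 3h = 16:30 UTC.
1 October 2023 is a Sunday, so the first Sunday is October 1 and the third is October 15.
1 February 2024 is a Thursday, so Sundays fall on 4, 11, 18, 25; the last is February 25.
At the standard offset (UTC−06:30), 16:30 UTC − 6h30m = 10:00 Yaleph Zone standard time.
Daylight saving runs 15 October 2023 – 25 February 2024; the standard-time date in Yaleph Zone, 17 September 2023, is outside that window, so Yaleph Zone is on standard time at UTC−06:30.
16:30 UTC − 6h30m = 10:00 Yaleph Zone.

10:00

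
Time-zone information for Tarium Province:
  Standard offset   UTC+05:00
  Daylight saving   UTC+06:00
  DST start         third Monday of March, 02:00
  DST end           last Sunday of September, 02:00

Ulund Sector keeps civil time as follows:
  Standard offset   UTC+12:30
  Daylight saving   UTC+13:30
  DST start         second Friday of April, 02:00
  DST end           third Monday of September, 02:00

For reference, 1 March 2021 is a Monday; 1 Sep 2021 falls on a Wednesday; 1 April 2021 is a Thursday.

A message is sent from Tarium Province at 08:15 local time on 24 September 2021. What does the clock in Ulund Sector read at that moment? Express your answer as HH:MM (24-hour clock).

14:45

1 March 2021 is a Monday, so the first Monday is March 1 and the third is March 15.
1 September 2021 is a Wednesday, so Sundays fall on 5, 12, 19, 26; the last is September 26.
24 September 2021 lies within the daylight-saving period (15 March – 26 September), so Tarium Province is on daylight time, UTC+06:00.
08:15 Tarium Province − 6h = 02:15 UTC.
1 April 2021 is a Thursday, so the first Friday is April 2 and the second is April 9.
1 September 2021 is a Wednesday, so the first Monday is September 6 and the third is September 20.
At the standard offset (UTC+12:30), 02:15 UTC + 12h30m = 14:45 Ulund Sector standard time.
The standard-time date in Ulund Sector, 24 September 2021, is outside the daylight-saving period (9 April – 20 September), so Ulund Sector is on standard time, UTC+12:30.
02:15 UTC + 12h30m = 14:45 Ulund Sector.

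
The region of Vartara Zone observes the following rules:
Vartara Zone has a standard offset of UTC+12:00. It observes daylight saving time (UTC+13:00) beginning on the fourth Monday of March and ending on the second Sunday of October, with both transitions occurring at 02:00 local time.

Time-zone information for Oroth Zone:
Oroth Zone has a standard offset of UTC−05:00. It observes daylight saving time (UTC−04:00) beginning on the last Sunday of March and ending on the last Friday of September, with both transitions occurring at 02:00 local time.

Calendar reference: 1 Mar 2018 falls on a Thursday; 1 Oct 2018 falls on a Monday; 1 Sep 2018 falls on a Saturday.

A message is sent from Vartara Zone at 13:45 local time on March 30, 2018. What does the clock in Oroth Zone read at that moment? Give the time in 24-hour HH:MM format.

1 March 2018 is a Thursday, so the first Monday is March 5 and the fourth is March 26.
1 October 2018 is a Monday, so the first Sunday is October 7 and the second is October 14.
March 30, 2018 falls between 26 March and 14 October, so daylight saving is in effect and Vartara Zone is at UTC+13:00.
13:45 Vartara Zone − 13h = 00:45 UTC.
1 March 2018 is a Thursday, so Sundays fall on 4, 11, 18, 25; the last is March 25.
1 September 2018 is a Saturday, so Fridays fall on 7, 14, 21, 28; the last is September 28.
At the standard offset (UTC−05:00), 00:45 UTC − 5h = 19:45 Oroth Zone standard time (rolling into the previous day, 29 March 2018).
The standard-time date in Oroth Zone, March 29, 2018, lies within the daylight-saving period (25 March – 28 September), so Oroth Zone is on daylight time, UTC−04:00.
00:45 UTC − 4h = 20:45 Oroth Zone (rolling into the previous day, 29 March 2018).

20:45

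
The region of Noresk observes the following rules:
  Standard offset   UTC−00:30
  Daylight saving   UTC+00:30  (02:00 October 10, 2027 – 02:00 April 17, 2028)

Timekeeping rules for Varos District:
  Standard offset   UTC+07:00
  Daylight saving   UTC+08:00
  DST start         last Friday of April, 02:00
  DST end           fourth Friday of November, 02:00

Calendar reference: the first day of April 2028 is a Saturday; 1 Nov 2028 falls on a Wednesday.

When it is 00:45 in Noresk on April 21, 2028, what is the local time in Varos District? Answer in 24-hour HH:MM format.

08:15

Daylight saving runs 10 October 2027 – 17 April 2028; April 21, 2028 is outside that window, so Noresk is on standard time at UTC−00:30.
00:45 Noresk + 0h30m = 01:15 UTC.
1 April 2028 is a Saturday, so Fridays fall on 7, 14, 21, 28; the last is April 28.
1 November 2028 is a Wednesday, so the first Friday is November 3 and the fourth is November 24.
At the standard offset (UTC+07:00), 01:15 UTC + 7h = 08:15 Varos District standard time.
Daylight saving runs 28 April – 24 November; the standard-time date in Varos District, April 21, 2028, is outside that window, so Varos District is on standard time at UTC+07:00.
01:15 UTC + 7h = 08:15 Varos District.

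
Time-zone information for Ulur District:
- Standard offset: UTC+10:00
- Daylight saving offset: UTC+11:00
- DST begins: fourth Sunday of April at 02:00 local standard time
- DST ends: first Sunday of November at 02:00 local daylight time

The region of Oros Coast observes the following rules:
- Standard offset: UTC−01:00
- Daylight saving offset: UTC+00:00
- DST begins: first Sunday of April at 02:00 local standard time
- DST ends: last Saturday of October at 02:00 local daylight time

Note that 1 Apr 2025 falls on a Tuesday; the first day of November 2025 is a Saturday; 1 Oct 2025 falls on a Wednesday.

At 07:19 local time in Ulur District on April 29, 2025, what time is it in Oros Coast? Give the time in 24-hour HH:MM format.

1 April 2025 is a Tuesday, so the first Sunday is April 6 and the fourth is April 27.
1 November 2025 is a Saturday, so the first Sunday is November 2.
April 29, 2025 falls between 27 April and 2 November, so daylight saving is in effect and Ulur District is at UTC+11:00.
07:19 Ulur District − 11h = 20:19 UTC (rolling into the previous day, 28 April 2025).
1 April 2025 is a Tuesday, so the first Sunday is April 6.
1 October 2025 is a Wednesday, so Saturdays fall on 4, 11, 18, 25; the last is October 25.
At the standard offset (UTC−01:00), 20:19 UTC − 1h = 19:19 Oros Coast standard time.
The standard-time date in Oros Coast, April 28, 2025, lies within the daylight-saving period (6 April – 25 October), so Oros Coast is on daylight time, UTC+00:00.
20:19 UTC + 0h = 20:19 Oros Coast.

20:19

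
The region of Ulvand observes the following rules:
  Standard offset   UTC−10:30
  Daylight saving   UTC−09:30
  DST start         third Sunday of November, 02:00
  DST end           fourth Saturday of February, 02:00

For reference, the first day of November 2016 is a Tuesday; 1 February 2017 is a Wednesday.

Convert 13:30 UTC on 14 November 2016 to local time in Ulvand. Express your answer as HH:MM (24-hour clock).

03:00

1 November 2016 is a Tuesday, so the first Sunday is November 6 and the third is November 20.
1 February 2017 is a Wednesday, so the first Saturday is February 4 and the fourth is February 25.
At the standard offset (UTC−10:30), 13:30 UTC − 10h30m = 03:00 Ulvand standard time.
The standard-time date in Ulvand, 14 November 2016, is outside the daylight-saving period (20 November 2016 – 25 February 2017), so Ulvand is on standard time, UTC−10:30.
13:30 UTC − 10h30m = 03:00 local.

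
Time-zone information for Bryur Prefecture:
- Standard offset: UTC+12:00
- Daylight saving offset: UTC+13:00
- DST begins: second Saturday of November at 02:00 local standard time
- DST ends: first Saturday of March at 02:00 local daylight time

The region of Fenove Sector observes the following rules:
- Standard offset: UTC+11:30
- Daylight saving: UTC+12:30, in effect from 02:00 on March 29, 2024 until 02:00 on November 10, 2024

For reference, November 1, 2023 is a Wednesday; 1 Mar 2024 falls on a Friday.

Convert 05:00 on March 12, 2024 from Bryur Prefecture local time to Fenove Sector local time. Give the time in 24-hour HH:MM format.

04:30

1 November 2023 is a Wednesday, so the first Saturday is November 4 and the second is November 11.
1 March 2024 is a Friday, so the first Saturday is March 2.
Daylight saving runs 11 November 2023 – 2 March 2024; March 12, 2024 is outside that window, so Bryur Prefecture is on standard time at UTC+12:00.
05:00 Bryur Prefecture − 12h = 17:00 UTC (rolling into the previous day, 11 March 2024).
At the standard offset (UTC+11:30), 17:00 UTC + 11h30m = 04:30 Fenove Sector standard time (rolling into the next day, 12 March 2024).
The standard-time date in Fenove Sector, March 12, 2024, does not fall between 29 March and 10 November, so daylight saving is not in effect and Fenove Sector is at UTC+11:30.
17:00 UTC + 11h30m = 04:30 Fenove Sector (rolling into the next day, 12 March 2024).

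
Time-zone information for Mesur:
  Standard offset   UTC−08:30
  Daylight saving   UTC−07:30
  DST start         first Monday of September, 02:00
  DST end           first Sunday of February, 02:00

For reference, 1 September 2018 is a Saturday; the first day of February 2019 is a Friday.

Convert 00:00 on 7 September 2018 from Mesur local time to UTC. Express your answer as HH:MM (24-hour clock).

1 September 2018 is a Saturday, so the first Monday is September 3.
1 February 2019 is a Friday, so the first Sunday is February 3.
7 September 2018 lies within the daylight-saving period (3 September 2018 – 3 February 2019), so Mesur is on daylight time, UTC−07:30.
00:00 local + 7h30m = 07:30 UTC.

07:30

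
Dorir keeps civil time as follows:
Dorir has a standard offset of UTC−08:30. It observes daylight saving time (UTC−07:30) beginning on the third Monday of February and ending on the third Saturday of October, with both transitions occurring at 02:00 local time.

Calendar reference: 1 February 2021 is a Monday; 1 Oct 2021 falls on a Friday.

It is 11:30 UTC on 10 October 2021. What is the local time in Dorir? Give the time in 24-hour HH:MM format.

04:00

1 February 2021 is a Monday, so the first Monday is February 1 and the third is February 15.
1 October 2021 is a Friday, so the first Saturday is October 2 and the third is October 16.
At the standard offset (UTC−08:30), 11:30 UTC − 8h30m = 03:00 Dorir standard time.
The standard-time date in Dorir, 10 October 2021, lies within the daylight-saving period (15 February – 16 October), so Dorir is on daylight time, UTC−07:30.
11:30 UTC − 7h30m = 04:00 local.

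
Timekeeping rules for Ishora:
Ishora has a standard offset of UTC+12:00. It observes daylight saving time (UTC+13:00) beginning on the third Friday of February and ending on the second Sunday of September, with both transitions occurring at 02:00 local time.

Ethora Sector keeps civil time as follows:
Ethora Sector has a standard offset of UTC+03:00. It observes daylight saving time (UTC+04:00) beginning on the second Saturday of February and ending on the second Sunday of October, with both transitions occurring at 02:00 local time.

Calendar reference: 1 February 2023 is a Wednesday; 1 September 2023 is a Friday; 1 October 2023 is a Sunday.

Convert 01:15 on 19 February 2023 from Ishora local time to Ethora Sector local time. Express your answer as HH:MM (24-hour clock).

16:15

1 February 2023 is a Wednesday, so the first Friday is February 3 and the third is February 17.
1 September 2023 is a Friday, so the first Sunday is September 3 and the second is September 10.
19 February 2023 falls between 17 February and 10 September, so daylight saving is in effect and Ishora is at UTC+13:00.
01:15 Ishora − 13h = 12:15 UTC (rolling into the previous day, 18 February 2023).
1 February 2023 is a Wednesday, so the first Saturday is February 4 and the second is February 11.
1 October 2023 is a Sunday, so the first Sunday is October 1 and the second is October 8.
At the standard offset (UTC+03:00), 12:15 UTC + 3h = 15:15 Ethora Sector standard time.
The standard-time date in Ethora Sector, 18 February 2023, falls between 11 February and 8 October, so daylight saving is in effect and Ethora Sector is at UTC+04:00.
12:15 UTC + 4h = 16:15 Ethora Sector.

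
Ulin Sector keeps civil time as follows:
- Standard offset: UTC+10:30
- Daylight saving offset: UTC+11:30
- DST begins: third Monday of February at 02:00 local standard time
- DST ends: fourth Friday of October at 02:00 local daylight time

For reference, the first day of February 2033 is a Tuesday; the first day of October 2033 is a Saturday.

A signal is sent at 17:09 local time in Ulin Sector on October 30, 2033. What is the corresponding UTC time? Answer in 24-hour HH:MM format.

06:39

1 February 2033 is a Tuesday, so the first Monday is February 7 and the third is February 21.
1 October 2033 is a Saturday, so the first Friday is October 7 and the fourth is October 28.
Daylight saving runs 21 February – 28 October; October 30, 2033 is outside that window, so Ulin Sector is on standard time at UTC+10:30.
17:09 local − 10h30m = 06:39 UTC.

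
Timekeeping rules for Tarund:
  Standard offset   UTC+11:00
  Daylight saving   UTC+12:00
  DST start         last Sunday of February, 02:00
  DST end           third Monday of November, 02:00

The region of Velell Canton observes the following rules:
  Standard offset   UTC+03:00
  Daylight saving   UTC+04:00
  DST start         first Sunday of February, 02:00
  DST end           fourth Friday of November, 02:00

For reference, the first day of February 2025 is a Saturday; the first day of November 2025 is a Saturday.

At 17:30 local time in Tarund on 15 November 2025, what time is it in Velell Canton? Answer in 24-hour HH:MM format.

1 February 2025 is a Saturday, so Sundays fall on 2, 9, 16, 23; the last is February 23.
1 November 2025 is a Saturday, so the first Monday is November 3 and the third is November 17.
15 November 2025 lies within the daylight-saving period (23 February – 17 November), so Tarund is on daylight time, UTC+12:00.
17:30 Tarund − 12h = 05:30 UTC.
1 February 2025 is a Saturday, so the first Sunday is February 2.
1 November 2025 is a Saturday, so the first Friday is November 7 and the fourth is November 28.
At the standard offset (UTC+03:00), 05:30 UTC + 3h = 08:30 Velell Canton standard time.
The standard-time date in Velell Canton, 15 November 2025, falls between 2 February and 28 November, so daylight saving is in effect and Velell Canton is at UTC+04:00.
05:30 UTC + 4h = 09:30 Velell Canton.

09:30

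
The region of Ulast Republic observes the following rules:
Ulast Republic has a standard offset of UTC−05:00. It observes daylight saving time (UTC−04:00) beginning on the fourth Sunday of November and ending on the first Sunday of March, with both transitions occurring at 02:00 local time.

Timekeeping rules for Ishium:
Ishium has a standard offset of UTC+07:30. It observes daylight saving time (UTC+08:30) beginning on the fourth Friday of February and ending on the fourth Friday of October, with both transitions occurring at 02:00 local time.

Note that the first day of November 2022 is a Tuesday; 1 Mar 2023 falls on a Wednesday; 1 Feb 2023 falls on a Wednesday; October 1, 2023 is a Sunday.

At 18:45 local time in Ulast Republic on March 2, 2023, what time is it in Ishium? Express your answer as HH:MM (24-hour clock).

07:15

1 November 2022 is a Tuesday, so the first Sunday is November 6 and the fourth is November 27.
1 March 2023 is a Wednesday, so the first Sunday is March 5.
Daylight saving runs 27 November 2022 – 5 March 2023; March 2, 2023 is inside that window, so Ulast Republic is at UTC−04:00.
18:45 Ulast Republic + 4h = 22:45 UTC.
1 February 2023 is a Wednesday, so the first Friday is February 3 and the fourth is February 24.
1 October 2023 is a Sunday, so the first Friday is October 6 and the fourth is October 27.
At the standard offset (UTC+07:30), 22:45 UTC + 7h30m = 06:15 Ishium standard time (rolling into the next day, 3 March 2023).
The standard-time date in Ishium, March 3, 2023, falls between 24 February and 27 October, so daylight saving is in effect and Ishium is at UTC+08:30.
22:45 UTC + 8h30m = 07:15 Ishium (rolling into the next day, 3 March 2023).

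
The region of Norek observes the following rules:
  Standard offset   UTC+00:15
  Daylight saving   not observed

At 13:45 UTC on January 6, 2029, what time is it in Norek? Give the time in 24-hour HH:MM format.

14:00

Norek has no daylight saving, so its offset is UTC+00:15 year-round.
13:45 UTC + 0h15m = 14:00 local.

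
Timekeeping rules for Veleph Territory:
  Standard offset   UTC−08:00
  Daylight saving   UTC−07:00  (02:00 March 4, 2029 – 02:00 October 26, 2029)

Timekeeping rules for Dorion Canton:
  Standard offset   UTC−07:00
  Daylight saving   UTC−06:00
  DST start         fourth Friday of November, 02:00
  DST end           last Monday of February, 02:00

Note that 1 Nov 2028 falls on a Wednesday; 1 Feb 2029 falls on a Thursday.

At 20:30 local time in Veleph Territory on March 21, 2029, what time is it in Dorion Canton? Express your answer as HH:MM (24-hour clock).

20:30

March 21, 2029 lies within the daylight-saving period (4 March – 26 October), so Veleph Territory is on daylight time, UTC−07:00.
20:30 Veleph Territory + 7h = 03:30 UTC (rolling into the next day, 22 March 2029).
1 November 2028 is a Wednesday, so the first Friday is November 3 and the fourth is November 24.
1 February 2029 is a Thursday, so Mondays fall on 5, 12, 19, 26; the last is February 26.
At the standard offset (UTC−07:00), 03:30 UTC − 7h = 20:30 Dorion Canton standard time (rolling into the previous day, 21 March 2029).
The standard-time date in Dorion Canton, March 21, 2029, does not fall between 24 November 2028 and 26 February 2029, so daylight saving is not in effect and Dorion Canton is at UTC−07:00.
03:30 UTC − 7h = 20:30 Dorion Canton (rolling into the previous day, 21 March 2029).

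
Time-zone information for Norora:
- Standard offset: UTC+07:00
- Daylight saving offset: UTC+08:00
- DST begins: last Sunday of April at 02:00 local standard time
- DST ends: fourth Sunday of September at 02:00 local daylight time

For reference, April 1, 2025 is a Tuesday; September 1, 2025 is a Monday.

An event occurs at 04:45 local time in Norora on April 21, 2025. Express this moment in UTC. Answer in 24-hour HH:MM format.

21:45

1 April 2025 is a Tuesday, so Sundays fall on 6, 13, 20, 27; the last is April 27.
1 September 2025 is a Monday, so the first Sunday is September 7 and the fourth is September 28.
April 21, 2025 does not fall between 27 April and 28 September, so daylight saving is not in effect and Norora is at UTC+07:00.
04:45 local − 7h = 21:45 UTC (rolling into the previous day, 20 April 2025).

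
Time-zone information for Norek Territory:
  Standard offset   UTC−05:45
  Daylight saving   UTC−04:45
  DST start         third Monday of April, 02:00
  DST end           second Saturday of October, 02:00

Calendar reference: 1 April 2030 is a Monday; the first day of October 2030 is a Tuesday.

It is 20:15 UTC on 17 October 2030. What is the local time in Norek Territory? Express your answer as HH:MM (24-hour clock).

1 April 2030 is a Monday, so the first Monday is April 1 and the third is April 15.
1 October 2030 is a Tuesday, so the first Saturday is October 5 and the second is October 12.
At the standard offset (UTC−05:45), 20:15 UTC − 5h45m = 14:30 Norek Territory standard time.
The standard-time date in Norek Territory, 17 October 2030, is outside the daylight-saving period (15 April – 12 October), so Norek Territory is on standard time, UTC−05:45.
20:15 UTC − 5h45m = 14:30 local.

14:30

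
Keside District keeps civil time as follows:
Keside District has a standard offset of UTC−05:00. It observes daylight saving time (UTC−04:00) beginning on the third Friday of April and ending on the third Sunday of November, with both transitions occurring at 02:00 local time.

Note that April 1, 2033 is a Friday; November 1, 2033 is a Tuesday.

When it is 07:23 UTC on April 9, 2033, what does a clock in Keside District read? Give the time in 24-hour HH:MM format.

1 April 2033 is a Friday, so the first Friday is April 1 and the third is April 15.
1 November 2033 is a Tuesday, so the first Sunday is November 6 and the third is November 20.
At the standard offset (UTC−05:00), 07:23 UTC − 5h = 02:23 Keside District standard time.
The standard-time date in Keside District, April 9, 2033, is outside the daylight-saving period (15 April – 20 November), so Keside District is on standard time, UTC−05:00.
07:23 UTC − 5h = 02:23 local.

02:23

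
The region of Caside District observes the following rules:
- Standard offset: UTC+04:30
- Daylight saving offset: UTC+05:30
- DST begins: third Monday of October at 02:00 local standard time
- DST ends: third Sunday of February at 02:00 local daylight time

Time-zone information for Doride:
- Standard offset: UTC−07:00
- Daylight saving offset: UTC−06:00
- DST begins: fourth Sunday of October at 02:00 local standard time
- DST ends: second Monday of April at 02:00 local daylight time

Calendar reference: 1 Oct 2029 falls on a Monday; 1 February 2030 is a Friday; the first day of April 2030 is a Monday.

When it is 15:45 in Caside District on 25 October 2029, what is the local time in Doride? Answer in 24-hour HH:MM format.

03:15

1 October 2029 is a Monday, so the first Monday is October 1 and the third is October 15.
1 February 2030 is a Friday, so the first Sunday is February 3 and the third is February 17.
25 October 2029 falls between 15 October 2029 and 17 February 2030, so daylight saving is in effect and Caside District is at UTC+05:30.
15:45 Caside District − 5h30m = 10:15 UTC.
1 October 2029 is a Monday, so the first Sunday is October 7 and the fourth is October 28.
1 April 2030 is a Monday, so the first Monday is April 1 and the second is April 8.
At the standard offset (UTC−07:00), 10:15 UTC − 7h = 03:15 Doride standard time.
The standard-time date in Doride, 25 October 2029, does not fall between 28 October 2029 and 8 April 2030, so daylight saving is not in effect and Doride is at UTC−07:00.
10:15 UTC − 7h = 03:15 Doride.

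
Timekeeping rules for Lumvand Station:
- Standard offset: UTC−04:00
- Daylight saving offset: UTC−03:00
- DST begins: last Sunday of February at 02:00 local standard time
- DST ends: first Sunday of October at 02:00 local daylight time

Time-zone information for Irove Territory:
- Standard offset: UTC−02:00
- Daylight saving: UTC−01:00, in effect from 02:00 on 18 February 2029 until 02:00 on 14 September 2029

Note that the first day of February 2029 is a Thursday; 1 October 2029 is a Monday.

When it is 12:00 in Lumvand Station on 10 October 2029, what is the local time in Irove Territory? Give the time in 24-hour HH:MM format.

14:00

1 February 2029 is a Thursday, so Sundays fall on 4, 11, 18, 25; the last is February 25.
1 October 2029 is a Monday, so the first Sunday is October 7.
10 October 2029 does not fall between 25 February and 7 October, so daylight saving is not in effect and Lumvand Station is at UTC−04:00.
12:00 Lumvand Station + 4h = 16:00 UTC.
At the standard offset (UTC−02:00), 16:00 UTC − 2h = 14:00 Irove Territory standard time.
The standard-time date in Irove Territory, 10 October 2029, is outside the daylight-saving period (18 February – 14 September), so Irove Territory is on standard time, UTC−02:00.
16:00 UTC − 2h = 14:00 Irove Territory.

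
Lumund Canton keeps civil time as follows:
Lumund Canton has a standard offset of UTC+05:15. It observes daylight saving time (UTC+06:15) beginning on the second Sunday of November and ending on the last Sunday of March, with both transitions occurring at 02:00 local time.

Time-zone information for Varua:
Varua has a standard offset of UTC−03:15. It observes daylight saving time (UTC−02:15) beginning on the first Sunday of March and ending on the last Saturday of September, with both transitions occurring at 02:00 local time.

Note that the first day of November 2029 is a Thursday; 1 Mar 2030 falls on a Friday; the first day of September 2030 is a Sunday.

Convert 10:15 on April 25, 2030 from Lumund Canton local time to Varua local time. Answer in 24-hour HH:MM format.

1 November 2029 is a Thursday, so the first Sunday is November 4 and the second is November 11.
1 March 2030 is a Friday, so Sundays fall on 3, 10, 17, 24, 31; the last is March 31.
April 25, 2030 is outside the daylight-saving period (11 November 2029 – 31 March 2030), so Lumund Canton is on standard time, UTC+05:15.
10:15 Lumund Canton − 5h15m = 05:00 UTC.
1 March 2030 is a Friday, so the first Sunday is March 3.
1 September 2030 is a Sunday, so Saturdays fall on 7, 14, 21, 28; the last is September 28.
At the standard offset (UTC−03:15), 05:00 UTC − 3h15m = 01:45 Varua standard time.
The standard-time date in Varua, April 25, 2030, falls between 3 March and 28 September, so daylight saving is in effect and Varua is at UTC−02:15.
05:00 UTC − 2h15m = 02:45 Varua.

02:45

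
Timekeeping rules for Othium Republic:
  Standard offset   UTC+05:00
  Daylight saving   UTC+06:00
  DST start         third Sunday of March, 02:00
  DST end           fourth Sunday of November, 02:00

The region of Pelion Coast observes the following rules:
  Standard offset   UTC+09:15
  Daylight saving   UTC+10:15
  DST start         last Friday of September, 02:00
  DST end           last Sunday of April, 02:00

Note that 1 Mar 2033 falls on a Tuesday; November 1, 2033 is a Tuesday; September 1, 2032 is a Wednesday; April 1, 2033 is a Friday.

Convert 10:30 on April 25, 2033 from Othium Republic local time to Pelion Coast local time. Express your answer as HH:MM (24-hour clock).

13:45

1 March 2033 is a Tuesday, so the first Sunday is March 6 and the third is March 20.
1 November 2033 is a Tuesday, so the first Sunday is November 6 and the fourth is November 27.
April 25, 2033 lies within the daylight-saving period (20 March – 27 November), so Othium Republic is on daylight time, UTC+06:00.
10:30 Othium Republic − 6h = 04:30 UTC.
1 September 2032 is a Wednesday, so Fridays fall on 3, 10, 17, 24; the last is September 24.
1 April 2033 is a Friday, so Sundays fall on 3, 10, 17, 24; the last is April 24.
At the standard offset (UTC+09:15), 04:30 UTC + 9h15m = 13:45 Pelion Coast standard time.
The standard-time date in Pelion Coast, April 25, 2033, does not fall between 24 September 2032 and 24 April 2033, so daylight saving is not in effect and Pelion Coast is at UTC+09:15.
04:30 UTC + 9h15m = 13:45 Pelion Coast.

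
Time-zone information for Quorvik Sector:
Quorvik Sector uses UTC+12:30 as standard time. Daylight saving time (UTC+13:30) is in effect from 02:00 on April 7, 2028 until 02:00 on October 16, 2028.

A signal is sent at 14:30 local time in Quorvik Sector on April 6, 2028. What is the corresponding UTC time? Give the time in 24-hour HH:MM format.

April 6, 2028 does not fall between 7 April and 16 October, so daylight saving is not in effect and Quorvik Sector is at UTC+12:30.
14:30 local − 12h30m = 02:00 UTC.

02:00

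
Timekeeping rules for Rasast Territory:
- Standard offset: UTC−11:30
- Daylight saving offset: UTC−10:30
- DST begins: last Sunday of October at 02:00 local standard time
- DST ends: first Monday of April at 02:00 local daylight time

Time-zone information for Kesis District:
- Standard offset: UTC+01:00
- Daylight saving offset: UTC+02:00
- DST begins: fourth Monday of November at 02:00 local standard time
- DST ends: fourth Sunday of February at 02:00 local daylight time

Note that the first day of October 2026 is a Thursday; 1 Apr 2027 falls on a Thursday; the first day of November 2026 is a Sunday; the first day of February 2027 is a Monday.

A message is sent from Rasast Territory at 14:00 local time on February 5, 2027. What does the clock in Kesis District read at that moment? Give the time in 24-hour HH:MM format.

02:30

1 October 2026 is a Thursday, so Sundays fall on 4, 11, 18, 25; the last is October 25.
1 April 2027 is a Thursday, so the first Monday is April 5.
February 5, 2027 falls between 25 October 2026 and 5 April 2027, so daylight saving is in effect and Rasast Territory is at UTC−10:30.
14:00 Rasast Territory + 10h30m = 00:30 UTC (rolling into the next day, 6 February 2027).
1 November 2026 is a Sunday, so the first Monday is November 2 and the fourth is November 23.
1 February 2027 is a Monday, so the first Sunday is February 7 and the fourth is February 28.
At the standard offset (UTC+01:00), 00:30 UTC + 1h = 01:30 Kesis District standard time.
The standard-time date in Kesis District, February 6, 2027, lies within the daylight-saving period (23 November 2026 – 28 February 2027), so Kesis District is on daylight time, UTC+02:00.
00:30 UTC + 2h = 02:30 Kesis District.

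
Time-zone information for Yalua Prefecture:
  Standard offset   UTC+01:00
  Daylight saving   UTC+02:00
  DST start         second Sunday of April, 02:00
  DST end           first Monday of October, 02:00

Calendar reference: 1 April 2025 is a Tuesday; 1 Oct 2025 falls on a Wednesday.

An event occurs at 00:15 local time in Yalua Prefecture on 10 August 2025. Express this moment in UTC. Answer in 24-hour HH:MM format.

1 April 2025 is a Tuesday, so the first Sunday is April 6 and the second is April 13.
1 October 2025 is a Wednesday, so the first Monday is October 6.
10 August 2025 lies within the daylight-saving period (13 April – 6 October), so Yalua Prefecture is on daylight time, UTC+02:00.
00:15 local − 2h = 22:15 UTC (rolling into the previous day, 9 August 2025).

22:15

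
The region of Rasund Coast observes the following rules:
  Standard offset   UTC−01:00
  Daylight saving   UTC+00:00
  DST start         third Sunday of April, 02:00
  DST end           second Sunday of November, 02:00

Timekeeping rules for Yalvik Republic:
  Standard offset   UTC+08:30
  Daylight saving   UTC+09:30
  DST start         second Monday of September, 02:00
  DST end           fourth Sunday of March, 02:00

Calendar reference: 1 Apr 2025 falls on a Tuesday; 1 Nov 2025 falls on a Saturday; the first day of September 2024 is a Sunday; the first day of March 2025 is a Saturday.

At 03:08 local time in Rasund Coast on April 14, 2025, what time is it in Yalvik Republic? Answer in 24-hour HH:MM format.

12:38

1 April 2025 is a Tuesday, so the first Sunday is April 6 and the third is April 20.
1 November 2025 is a Saturday, so the first Sunday is November 2 and the second is November 9.
April 14, 2025 is outside the daylight-saving period (20 April – 9 November), so Rasund Coast is on standard time, UTC−01:00.
03:08 Rasund Coast + 1h = 04:08 UTC.
1 September 2024 is a Sunday, so the first Monday is September 2 and the second is September 9.
1 March 2025 is a Saturday, so the first Sunday is March 2 and the fourth is March 23.
At the standard offset (UTC+08:30), 04:08 UTC + 8h30m = 12:38 Yalvik Republic standard time.
Daylight saving runs 9 September 2024 – 23 March 2025; the standard-time date in Yalvik Republic, April 14, 2025, is outside that window, so Yalvik Republic is on standard time at UTC+08:30.
04:08 UTC + 8h30m = 12:38 Yalvik Republic.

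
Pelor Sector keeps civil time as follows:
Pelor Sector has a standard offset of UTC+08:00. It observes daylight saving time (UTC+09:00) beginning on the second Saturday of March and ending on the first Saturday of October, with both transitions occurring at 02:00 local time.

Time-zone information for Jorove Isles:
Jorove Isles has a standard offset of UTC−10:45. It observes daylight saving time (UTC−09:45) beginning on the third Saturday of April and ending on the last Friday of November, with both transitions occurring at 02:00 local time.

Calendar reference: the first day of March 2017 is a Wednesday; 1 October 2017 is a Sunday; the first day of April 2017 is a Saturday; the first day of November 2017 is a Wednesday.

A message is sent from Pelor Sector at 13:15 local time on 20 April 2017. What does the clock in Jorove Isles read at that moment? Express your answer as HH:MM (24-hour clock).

1 March 2017 is a Wednesday, so the first Saturday is March 4 and the second is March 11.
1 October 2017 is a Sunday, so the first Saturday is October 7.
Daylight saving runs 11 March – 7 October; 20 April 2017 is inside that window, so Pelor Sector is at UTC+09:00.
13:15 Pelor Sector − 9h = 04:15 UTC.
1 April 2017 is a Saturday, so the first Saturday is April 1 and the third is April 15.
1 November 2017 is a Wednesday, so Fridays fall on 3, 10, 17, 24; the last is November 24.
At the standard offset (UTC−10:45), 04:15 UTC − 10h45m = 17:30 Jorove Isles standard time (rolling into the previous day, 19 April 2017).
The standard-time date in Jorove Isles, 19 April 2017, lies within the daylight-saving period (15 April – 24 November), so Jorove Isles is on daylight time, UTC−09:45.
04:15 UTC − 9h45m = 18:30 Jorove Isles (rolling into the previous day, 19 April 2017).

18:30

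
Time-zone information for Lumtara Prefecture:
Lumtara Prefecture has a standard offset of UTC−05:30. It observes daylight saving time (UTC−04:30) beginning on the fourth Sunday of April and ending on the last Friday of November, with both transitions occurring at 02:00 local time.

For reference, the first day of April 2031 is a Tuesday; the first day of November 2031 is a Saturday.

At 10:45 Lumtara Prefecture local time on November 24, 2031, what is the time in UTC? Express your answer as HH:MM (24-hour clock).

1 April 2031 is a Tuesday, so the first Sunday is April 6 and the fourth is April 27.
1 November 2031 is a Saturday, so Fridays fall on 7, 14, 21, 28; the last is November 28.
November 24, 2031 falls between 27 April and 28 November, so daylight saving is in effect and Lumtara Prefecture is at UTC−04:30.
10:45 local + 4h30m = 15:15 UTC.

15:15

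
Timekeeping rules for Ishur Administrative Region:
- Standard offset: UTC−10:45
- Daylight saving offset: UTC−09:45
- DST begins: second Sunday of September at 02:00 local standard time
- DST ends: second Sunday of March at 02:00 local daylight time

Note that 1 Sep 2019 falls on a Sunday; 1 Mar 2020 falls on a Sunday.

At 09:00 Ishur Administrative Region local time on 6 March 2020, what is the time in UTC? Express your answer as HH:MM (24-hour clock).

18:45

1 September 2019 is a Sunday, so the first Sunday is September 1 and the second is September 8.
1 March 2020 is a Sunday, so the first Sunday is March 1 and the second is March 8.
Daylight saving runs 8 September 2019 – 8 March 2020; 6 March 2020 is inside that window, so Ishur Administrative Region is at UTC−09:45.
09:00 local + 9h45m = 18:45 UTC.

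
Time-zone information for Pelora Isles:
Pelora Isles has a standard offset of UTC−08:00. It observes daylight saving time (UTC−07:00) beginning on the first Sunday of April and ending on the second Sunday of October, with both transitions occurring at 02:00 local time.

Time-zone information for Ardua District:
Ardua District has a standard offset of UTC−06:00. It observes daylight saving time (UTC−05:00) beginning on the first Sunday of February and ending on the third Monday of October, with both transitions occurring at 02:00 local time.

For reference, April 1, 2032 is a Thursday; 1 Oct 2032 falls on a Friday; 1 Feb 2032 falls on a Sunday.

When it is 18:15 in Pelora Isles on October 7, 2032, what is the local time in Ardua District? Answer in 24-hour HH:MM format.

20:15

1 April 2032 is a Thursday, so the first Sunday is April 4.
1 October 2032 is a Friday, so the first Sunday is October 3 and the second is October 10.
October 7, 2032 lies within the daylight-saving period (4 April – 10 October), so Pelora Isles is on daylight time, UTC−07:00.
18:15 Pelora Isles + 7h = 01:15 UTC (rolling into the next day, 8 October 2032).
1 February 2032 is a Sunday, so the first Sunday is February 1.
1 October 2032 is a Friday, so the first Monday is October 4 and the third is October 18.
At the standard offset (UTC−06:00), 01:15 UTC − 6h = 19:15 Ardua District standard time (rolling into the previous day, 7 October 2032).
The standard-time date in Ardua District, October 7, 2032, lies within the daylight-saving period (1 February – 18 October), so Ardua District is on daylight time, UTC−05:00.
01:15 UTC − 5h = 20:15 Ardua District (rolling into the previous day, 7 October 2032).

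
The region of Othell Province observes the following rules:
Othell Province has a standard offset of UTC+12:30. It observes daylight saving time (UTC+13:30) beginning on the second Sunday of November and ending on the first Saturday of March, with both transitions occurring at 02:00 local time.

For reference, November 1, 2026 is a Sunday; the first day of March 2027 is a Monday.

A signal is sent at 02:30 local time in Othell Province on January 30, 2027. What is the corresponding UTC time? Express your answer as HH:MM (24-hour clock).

13:00

1 November 2026 is a Sunday, so the first Sunday is November 1 and the second is November 8.
1 March 2027 is a Monday, so the first Saturday is March 6.
January 30, 2027 falls between 8 November 2026 and 6 March 2027, so daylight saving is in effect and Othell Province is at UTC+13:30.
02:30 local − 13h30m = 13:00 UTC (rolling into the previous day, 29 January 2027).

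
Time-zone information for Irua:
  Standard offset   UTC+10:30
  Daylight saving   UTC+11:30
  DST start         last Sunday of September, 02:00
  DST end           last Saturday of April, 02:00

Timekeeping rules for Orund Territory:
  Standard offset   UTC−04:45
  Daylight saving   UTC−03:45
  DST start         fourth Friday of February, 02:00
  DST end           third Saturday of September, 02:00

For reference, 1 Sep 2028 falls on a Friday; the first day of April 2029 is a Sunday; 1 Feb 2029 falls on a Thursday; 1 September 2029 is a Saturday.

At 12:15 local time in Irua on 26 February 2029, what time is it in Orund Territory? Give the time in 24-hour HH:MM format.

21:00

1 September 2028 is a Friday, so Sundays fall on 3, 10, 17, 24; the last is September 24.
1 April 2029 is a Sunday, so Saturdays fall on 7, 14, 21, 28; the last is April 28.
Daylight saving runs 24 September 2028 – 28 April 2029; 26 February 2029 is inside that window, so Irua is at UTC+11:30.
12:15 Irua − 11h30m = 00:45 UTC.
1 February 2029 is a Thursday, so the first Friday is February 2 and the fourth is February 23.
1 September 2029 is a Saturday, so the first Saturday is September 1 and the third is September 15.
At the standard offset (UTC−04:45), 00:45 UTC − 4h45m = 20:00 Orund Territory standard time (rolling into the previous day, 25 February 2029).
The standard-time date in Orund Territory, 25 February 2029, lies within the daylight-saving period (23 February – 15 September), so Orund Territory is on daylight time, UTC−03:45.
00:45 UTC − 3h45m = 21:00 Orund Territory (rolling into the previous day, 25 February 2029).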